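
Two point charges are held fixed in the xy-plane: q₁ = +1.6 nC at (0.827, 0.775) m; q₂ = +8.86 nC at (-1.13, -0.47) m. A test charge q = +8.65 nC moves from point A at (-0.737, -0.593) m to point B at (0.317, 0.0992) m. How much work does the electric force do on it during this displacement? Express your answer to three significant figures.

The work done by the electric force is W_field = −ΔU = −q(V_B − V_A) = q(V_A − V_B).
At A: distances to the source charges are 2.08 m, 0.412 m; V_A = Σ kqᵢ/rᵢ = 200 V.
At B: distances to the source charges are 0.847 m, 1.55 m; V_B = Σ kqᵢ/rᵢ = 68.2 V.
ΔV = V_B − V_A = -132 V.
W_field = −qΔV = −(8.65×10⁻⁹ C)(-132 V) = 1.14×10⁻⁶ J.

1.14×10⁻⁶ J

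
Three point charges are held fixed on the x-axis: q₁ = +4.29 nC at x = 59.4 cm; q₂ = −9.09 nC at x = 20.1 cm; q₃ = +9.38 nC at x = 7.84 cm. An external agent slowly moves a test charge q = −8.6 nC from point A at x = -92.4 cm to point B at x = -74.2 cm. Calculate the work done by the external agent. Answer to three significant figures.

-6.97×10⁻⁸ J

For quasistatic motion the external work equals the change in potential energy: W_ext = qΔV = q(V_B − V_A).
At A: distances to the source charges are 1.52 m, 1.12 m, 1.00 m; V_A = Σ kqᵢ/rᵢ = 36.9 V.
At B: distances to the source charges are 1.34 m, 0.943 m, 0.820 m; V_B = Σ kqᵢ/rᵢ = 45.0 V.
ΔV = V_B − V_A = 8.10 V.
W_ext = qΔV = (-8.60×10⁻⁹ C)(8.10 V) = -6.97×10⁻⁸ J.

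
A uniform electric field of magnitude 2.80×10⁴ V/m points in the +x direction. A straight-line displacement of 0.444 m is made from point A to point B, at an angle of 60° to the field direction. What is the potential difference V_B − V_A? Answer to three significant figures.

Only the component of displacement along E changes the potential: ΔV = −E·d·cosθ.
ΔV = −(2.80×10⁴ V/m)(0.444 m)cos60° = -6220 V.

-6220 V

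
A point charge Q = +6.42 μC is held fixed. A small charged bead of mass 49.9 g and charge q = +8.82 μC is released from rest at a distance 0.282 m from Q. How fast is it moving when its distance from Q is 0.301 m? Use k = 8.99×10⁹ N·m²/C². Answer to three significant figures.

2.14 m/s

Only the electrostatic force acts, so mechanical energy is conserved: ½mv² = U₁ − U₂ = kQq(1/r₁ − 1/r₂).
U₁ − U₂ = (8.99×10⁹ N·m²/C²)(6.42×10⁻⁶ C)(8.82×10⁻⁶ C)(1/0.282 − 1/0.301) = 0.114 J.
v = √(2·0.114/0.0499) = 2.14 m/s.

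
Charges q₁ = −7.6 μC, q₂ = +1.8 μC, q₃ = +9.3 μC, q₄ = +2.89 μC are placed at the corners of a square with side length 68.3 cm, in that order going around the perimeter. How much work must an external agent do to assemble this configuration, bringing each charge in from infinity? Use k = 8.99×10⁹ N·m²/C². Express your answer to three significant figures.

The assembly work is the sum of pairwise potential energies, U = Σ_{i<j} kqᵢqⱼ/rᵢⱼ.
The four side pairs have separation 0.683 m and the two diagonal pairs 0.966 m.
Summing all 6 pair terms gives U = -0.504 J.

-0.504 J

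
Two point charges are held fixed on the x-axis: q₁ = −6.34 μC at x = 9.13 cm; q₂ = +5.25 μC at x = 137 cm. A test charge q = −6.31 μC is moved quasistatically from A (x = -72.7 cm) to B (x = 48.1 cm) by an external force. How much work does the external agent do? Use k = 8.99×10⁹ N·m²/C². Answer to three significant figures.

0.290 J

For quasistatic motion the external work equals the change in potential energy: W_ext = qΔV = q(V_B − V_A).
At A: distances to the source charges are 0.818 m, 2.10 m; V_A = Σ kqᵢ/rᵢ = -4.71×10⁴ V.
At B: distances to the source charges are 0.390 m, 0.889 m; V_B = Σ kqᵢ/rᵢ = -9.32×10⁴ V.
ΔV = V_B − V_A = -4.60×10⁴ V.
W_ext = qΔV = (-6.31×10⁻⁶ C)(-4.60×10⁴ V) = 0.290 J.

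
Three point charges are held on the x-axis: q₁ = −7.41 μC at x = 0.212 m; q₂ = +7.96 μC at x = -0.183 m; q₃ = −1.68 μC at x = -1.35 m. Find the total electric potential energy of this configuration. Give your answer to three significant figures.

-1.37 J

The assembly work is the sum of pairwise potential energies, U = Σ_{i<j} kqᵢqⱼ/rᵢⱼ.
Pair separations: r₁₂ = 0.395 m, r₁₃ = 1.56 m, r₂₃ = 1.17 m.
U = (-1.34) + (0.0716) + (-0.103) = -1.37 J.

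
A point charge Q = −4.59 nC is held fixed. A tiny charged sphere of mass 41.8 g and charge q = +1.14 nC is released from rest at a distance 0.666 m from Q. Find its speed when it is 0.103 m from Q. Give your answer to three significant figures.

Only the electrostatic force acts, so mechanical energy is conserved: ½mv² = U₁ − U₂ = kQq(1/r₁ − 1/r₂).
U₁ − U₂ = (8.99×10⁹ N·m²/C²)(-4.59×10⁻⁹ C)(1.14×10⁻⁹ C)(1/0.666 − 1/0.103) = 3.86×10⁻⁷ J.
v = √(2·3.86×10⁻⁷/0.0418) = 4.30×10⁻³ m/s.

4.30×10⁻³ m/s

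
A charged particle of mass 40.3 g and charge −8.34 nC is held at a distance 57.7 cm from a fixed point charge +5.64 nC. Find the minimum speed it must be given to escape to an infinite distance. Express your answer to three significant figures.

6.03×10⁻³ m/s

To just escape, total mechanical energy must reach zero at infinity: ½mv²_min + U = 0, so ½mv²_min = −U = |kQq|/r.
|U| = |kQq|/r = (8.99×10⁹ N·m²/C²)(5.64×10⁻⁹)(8.34×10⁻⁹)/(0.577) = 7.33×10⁻⁷ J.
v_min = √(2|U|/m) = √(2·7.33×10⁻⁷/0.0403) = 6.03×10⁻³ m/s.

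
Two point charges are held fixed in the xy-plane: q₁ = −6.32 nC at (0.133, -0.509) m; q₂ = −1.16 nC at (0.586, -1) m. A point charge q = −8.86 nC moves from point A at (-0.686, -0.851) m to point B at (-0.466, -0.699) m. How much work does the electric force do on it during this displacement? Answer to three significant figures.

The work done by the electric force is W_field = −ΔU = −q(V_B − V_A) = q(V_A − V_B).
At A: distances to the source charges are 0.888 m, 1.28 m; V_A = Σ kqᵢ/rᵢ = -72.2 V.
At B: distances to the source charges are 0.628 m, 1.09 m; V_B = Σ kqᵢ/rᵢ = -99.9 V.
ΔV = V_B − V_A = -27.8 V.
W_field = −qΔV = −(-8.86×10⁻⁹ C)(-27.8 V) = -2.46×10⁻⁷ J.

-2.46×10⁻⁷ J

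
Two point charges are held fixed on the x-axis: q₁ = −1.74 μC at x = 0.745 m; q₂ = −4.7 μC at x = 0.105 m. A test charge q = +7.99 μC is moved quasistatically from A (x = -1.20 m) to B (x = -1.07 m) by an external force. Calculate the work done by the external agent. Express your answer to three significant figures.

-0.0332 J

For quasistatic motion the external work equals the change in potential energy: W_ext = qΔV = q(V_B − V_A).
At A: distances to the source charges are 1.94 m, 1.30 m; V_A = Σ kqᵢ/rᵢ = -4.04×10⁴ V.
At B: distances to the source charges are 1.81 m, 1.18 m; V_B = Σ kqᵢ/rᵢ = -4.46×10⁴ V.
ΔV = V_B − V_A = -4160 V.
W_ext = qΔV = (7.99×10⁻⁶ C)(-4160 V) = -0.0332 J.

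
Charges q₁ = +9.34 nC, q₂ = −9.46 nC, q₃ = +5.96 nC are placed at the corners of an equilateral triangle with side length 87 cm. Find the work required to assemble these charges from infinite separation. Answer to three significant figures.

The assembly work is the sum of pairwise potential energies, U = Σ_{i<j} kqᵢqⱼ/rᵢⱼ.
All three pair separations equal the side length, 0.870 m.
U = (-9.13×10⁻⁷) + (5.75×10⁻⁷) + (-5.83×10⁻⁷) = -9.20×10⁻⁷ J.

-9.20×10⁻⁷ J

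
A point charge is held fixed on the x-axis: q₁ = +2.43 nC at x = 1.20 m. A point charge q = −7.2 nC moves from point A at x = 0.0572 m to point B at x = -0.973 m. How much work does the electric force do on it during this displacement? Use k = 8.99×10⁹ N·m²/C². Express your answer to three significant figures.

-6.53×10⁻⁸ J

The work done by the electric force is W_field = −ΔU = −q(V_B − V_A) = q(V_A − V_B).
At A: distance to the source charge is 1.14 m; V_A = kq₁/r = 19.1 V.
At B: distance to the source charge is 2.17 m; V_B = kq₁/r = 10.1 V.
ΔV = V_B − V_A = -9.06 V.
W_field = −qΔV = −(-7.20×10⁻⁹ C)(-9.06 V) = -6.53×10⁻⁸ J.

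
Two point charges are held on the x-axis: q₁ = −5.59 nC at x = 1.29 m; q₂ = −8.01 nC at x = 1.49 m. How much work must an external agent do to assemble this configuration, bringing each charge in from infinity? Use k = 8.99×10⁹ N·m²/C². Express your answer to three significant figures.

2.01×10⁻⁶ J

The assembly work is the sum of pairwise potential energies, U = Σ_{i<j} kqᵢqⱼ/rᵢⱼ.
Pair separations: r₁₂ = 0.200 m.
U = (2.01×10⁻⁶) = 2.01×10⁻⁶ J.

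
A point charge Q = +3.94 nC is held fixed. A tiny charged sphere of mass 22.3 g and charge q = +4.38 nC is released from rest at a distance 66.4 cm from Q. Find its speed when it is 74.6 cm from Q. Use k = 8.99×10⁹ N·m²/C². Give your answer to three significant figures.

Only the electrostatic force acts, so mechanical energy is conserved: ½mv² = U₁ − U₂ = kQq(1/r₁ − 1/r₂).
U₁ − U₂ = (8.99×10⁹ N·m²/C²)(3.94×10⁻⁹ C)(4.38×10⁻⁹ C)(1/0.664 − 1/0.746) = 2.57×10⁻⁸ J.
v = √(2·2.57×10⁻⁸/0.0223) = 1.52×10⁻³ m/s.

1.52×10⁻³ m/s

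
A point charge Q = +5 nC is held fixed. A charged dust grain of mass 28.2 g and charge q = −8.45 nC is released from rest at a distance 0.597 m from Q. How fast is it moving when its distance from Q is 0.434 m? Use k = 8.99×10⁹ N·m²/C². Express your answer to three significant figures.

Only the electrostatic force acts, so mechanical energy is conserved: ½mv² = U₁ − U₂ = kQq(1/r₁ − 1/r₂).
U₁ − U₂ = (8.99×10⁹ N·m²/C²)(5.00×10⁻⁹ C)(-8.45×10⁻⁹ C)(1/0.597 − 1/0.434) = 2.39×10⁻⁷ J.
v = √(2·2.39×10⁻⁷/0.0282) = 4.12×10⁻³ m/s.

4.12×10⁻³ m/s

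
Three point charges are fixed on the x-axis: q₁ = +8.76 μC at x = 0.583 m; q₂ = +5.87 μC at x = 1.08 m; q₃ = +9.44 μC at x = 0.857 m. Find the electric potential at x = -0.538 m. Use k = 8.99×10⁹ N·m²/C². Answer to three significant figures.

1.64×10⁵ V

The total potential is the scalar sum of each charge's contribution, V = Σ kqᵢ/rᵢ.
Distances from the field point to each charge: r₁ = 1.12 m, r₂ = 1.62 m, r₃ = 1.40 m.
V = k[(8.76×10⁻⁶)/(1.12) + (5.87×10⁻⁶)/(1.62) + (9.44×10⁻⁶)/(1.40)] = 1.64×10⁵ V.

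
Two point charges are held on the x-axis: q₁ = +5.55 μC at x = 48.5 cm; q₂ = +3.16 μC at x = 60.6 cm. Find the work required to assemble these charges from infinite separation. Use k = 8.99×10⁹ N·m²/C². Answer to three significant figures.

1.30 J

The assembly work is the sum of pairwise potential energies, U = Σ_{i<j} kqᵢqⱼ/rᵢⱼ.
Pair separations: r₁₂ = 0.121 m.
U = (1.30) = 1.30 J.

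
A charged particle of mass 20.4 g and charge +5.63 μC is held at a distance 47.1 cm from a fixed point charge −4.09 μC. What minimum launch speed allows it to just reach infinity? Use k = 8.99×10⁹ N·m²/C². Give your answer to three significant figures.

To just escape, total mechanical energy must reach zero at infinity: ½mv²_min + U = 0, so ½mv²_min = −U = |kQq|/r.
|U| = |kQq|/r = (8.99×10⁹ N·m²/C²)(4.09×10⁻⁶)(5.63×10⁻⁶)/(0.471) = 0.440 J.
v_min = √(2|U|/m) = √(2·0.440/0.0204) = 6.56 m/s.

6.56 m/s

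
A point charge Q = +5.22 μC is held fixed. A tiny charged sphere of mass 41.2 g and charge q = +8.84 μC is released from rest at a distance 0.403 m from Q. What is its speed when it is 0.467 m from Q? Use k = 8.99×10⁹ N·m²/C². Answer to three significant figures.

Only the electrostatic force acts, so mechanical energy is conserved: ½mv² = U₁ − U₂ = kQq(1/r₁ − 1/r₂).
U₁ − U₂ = (8.99×10⁹ N·m²/C²)(5.22×10⁻⁶ C)(8.84×10⁻⁶ C)(1/0.403 − 1/0.467) = 0.141 J.
v = √(2·0.141/0.0412) = 2.62 m/s.

2.62 m/s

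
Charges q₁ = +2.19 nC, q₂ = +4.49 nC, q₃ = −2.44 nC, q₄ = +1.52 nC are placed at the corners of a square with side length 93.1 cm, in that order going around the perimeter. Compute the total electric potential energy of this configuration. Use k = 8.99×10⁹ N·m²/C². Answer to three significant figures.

The work to assemble the configuration equals its total potential energy, U = Σ kqᵢqⱼ/rᵢⱼ over all pairs.
The four side pairs have separation 0.931 m and the two diagonal pairs 1.32 m.
Summing all 6 pair terms gives U = -4.39×10⁻⁹ J.

-4.39×10⁻⁹ J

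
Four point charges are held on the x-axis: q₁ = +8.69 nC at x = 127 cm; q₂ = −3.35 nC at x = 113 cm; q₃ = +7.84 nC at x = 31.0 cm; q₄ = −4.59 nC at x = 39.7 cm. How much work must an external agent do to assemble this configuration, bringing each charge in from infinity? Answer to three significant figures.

The assembly work is the sum of pairwise potential energies, U = Σ_{i<j} kqᵢqⱼ/rᵢⱼ.
Pair separations: r₁₂ = 0.140 m, r₁₃ = 0.960 m, r₁₄ = 0.873 m, r₂₃ = 0.820 m, r₂₄ = 0.733 m, r₃₄ = 0.0870 m.
Summing all 6 pair terms gives U = -5.46×10⁻⁶ J.

-5.46×10⁻⁶ J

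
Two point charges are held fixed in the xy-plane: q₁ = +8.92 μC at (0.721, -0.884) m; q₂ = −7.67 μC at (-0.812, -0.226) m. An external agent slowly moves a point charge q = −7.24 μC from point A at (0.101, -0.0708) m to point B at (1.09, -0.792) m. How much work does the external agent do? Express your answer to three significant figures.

-1.25 J

For quasistatic motion the external work equals the change in potential energy: W_ext = qΔV = q(V_B − V_A).
At A: distances to the source charges are 1.02 m, 0.926 m; V_A = Σ kqᵢ/rᵢ = 3960 V.
At B: distances to the source charges are 0.380 m, 1.98 m; V_B = Σ kqᵢ/rᵢ = 1.76×10⁵ V.
ΔV = V_B − V_A = 1.72×10⁵ V.
W_ext = qΔV = (-7.24×10⁻⁶ C)(1.72×10⁵ V) = -1.25 J.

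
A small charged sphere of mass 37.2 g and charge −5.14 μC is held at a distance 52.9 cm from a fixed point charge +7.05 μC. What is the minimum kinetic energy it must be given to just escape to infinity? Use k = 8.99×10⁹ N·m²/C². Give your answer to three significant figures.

0.616 J

To just escape, total mechanical energy must reach zero at infinity: ½mv²_min + U = 0, so ½mv²_min = −U = |kQq|/r.
|U| = |kQq|/r = (8.99×10⁹ N·m²/C²)(7.05×10⁻⁶)(5.14×10⁻⁶)/(0.529) = 0.616 J.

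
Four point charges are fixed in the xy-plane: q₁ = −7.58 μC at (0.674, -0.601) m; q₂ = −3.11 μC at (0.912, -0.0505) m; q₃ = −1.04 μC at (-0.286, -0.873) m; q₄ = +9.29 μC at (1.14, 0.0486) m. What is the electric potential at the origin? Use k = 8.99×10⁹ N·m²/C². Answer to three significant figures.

-4.31×10⁴ V

The total potential is the scalar sum of each charge's contribution, V = Σ kqᵢ/rᵢ.
Distances from the field point to each charge: r₁ = 0.903 m, r₂ = 0.913 m, r₃ = 0.919 m, r₄ = 1.14 m.
V = k[(-7.58×10⁻⁶)/(0.903) + (-3.11×10⁻⁶)/(0.913) + (-1.04×10⁻⁶)/(0.919) + (9.29×10⁻⁶)/(1.14)] = -4.31×10⁴ V.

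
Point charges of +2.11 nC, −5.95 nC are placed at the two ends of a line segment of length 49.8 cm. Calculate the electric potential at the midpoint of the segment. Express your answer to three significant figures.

The total potential is the scalar sum of each charge's contribution, V = Σ kqᵢ/rᵢ.
Each charge is 0.249 m from the midpoint.
V = k[(2.11×10⁻⁹)/(0.249) + (-5.95×10⁻⁹)/(0.249)] = -139 V.

-139 V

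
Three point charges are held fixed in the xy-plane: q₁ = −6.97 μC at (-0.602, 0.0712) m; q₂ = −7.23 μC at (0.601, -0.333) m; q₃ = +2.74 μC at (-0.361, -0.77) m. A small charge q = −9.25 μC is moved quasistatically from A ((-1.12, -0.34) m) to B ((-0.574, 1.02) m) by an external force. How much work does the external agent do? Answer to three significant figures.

For quasistatic motion the external work equals the change in potential energy: W_ext = qΔV = q(V_B − V_A).
At A: distances to the source charges are 0.661 m, 1.72 m, 0.872 m; V_A = Σ kqᵢ/rᵢ = -1.04×10⁵ V.
At B: distances to the source charges are 0.949 m, 1.79 m, 1.80 m; V_B = Σ kqᵢ/rᵢ = -8.86×10⁴ V.
ΔV = V_B − V_A = 1.57×10⁴ V.
W_ext = qΔV = (-9.25×10⁻⁶ C)(1.57×10⁴ V) = -0.145 J.

-0.145 J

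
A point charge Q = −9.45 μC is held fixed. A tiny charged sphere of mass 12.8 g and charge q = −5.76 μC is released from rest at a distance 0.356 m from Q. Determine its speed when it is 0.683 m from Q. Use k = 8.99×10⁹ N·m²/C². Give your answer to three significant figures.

10.1 m/s

Only the electrostatic force acts, so mechanical energy is conserved: ½mv² = U₁ − U₂ = kQq(1/r₁ − 1/r₂).
U₁ − U₂ = (8.99×10⁹ N·m²/C²)(-9.45×10⁻⁶ C)(-5.76×10⁻⁶ C)(1/0.356 − 1/0.683) = 0.658 J.
v = √(2·0.658/0.0128) = 10.1 m/s.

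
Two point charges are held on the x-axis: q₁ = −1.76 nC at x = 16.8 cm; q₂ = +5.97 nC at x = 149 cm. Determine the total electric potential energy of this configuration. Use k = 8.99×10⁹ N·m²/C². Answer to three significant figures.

The work to assemble the configuration equals its total potential energy, U = Σ kqᵢqⱼ/rᵢⱼ over all pairs.
Pair separations: r₁₂ = 1.32 m.
U = (-7.15×10⁻⁸) = -7.15×10⁻⁸ J.

-7.15×10⁻⁸ J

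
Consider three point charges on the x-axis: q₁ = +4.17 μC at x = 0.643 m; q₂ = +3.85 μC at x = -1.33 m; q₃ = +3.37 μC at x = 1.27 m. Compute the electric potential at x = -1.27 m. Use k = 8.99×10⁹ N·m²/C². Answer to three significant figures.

Electric potential is a scalar, so the contributions from each charge add algebraically: V = Σ kqᵢ/rᵢ.
Distances from the field point to each charge: r₁ = 1.91 m, r₂ = 0.0600 m, r₃ = 2.54 m.
V = k[(4.17×10⁻⁶)/(1.91) + (3.85×10⁻⁶)/(0.0600) + (3.37×10⁻⁶)/(2.54)] = 6.08×10⁵ V.

6.08×10⁵ V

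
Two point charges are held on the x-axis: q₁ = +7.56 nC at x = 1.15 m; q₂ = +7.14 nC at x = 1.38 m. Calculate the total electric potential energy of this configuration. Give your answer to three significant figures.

2.11×10⁻⁶ J

The work to assemble the configuration equals its total potential energy, U = Σ kqᵢqⱼ/rᵢⱼ over all pairs.
Pair separations: r₁₂ = 0.230 m.
U = (2.11×10⁻⁶) = 2.11×10⁻⁶ J.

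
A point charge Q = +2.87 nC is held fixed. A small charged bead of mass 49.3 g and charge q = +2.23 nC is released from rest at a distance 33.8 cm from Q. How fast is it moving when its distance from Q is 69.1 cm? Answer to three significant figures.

Only the electrostatic force acts, so mechanical energy is conserved: ½mv² = U₁ − U₂ = kQq(1/r₁ − 1/r₂).
U₁ − U₂ = (8.99×10⁹ N·m²/C²)(2.87×10⁻⁹ C)(2.23×10⁻⁹ C)(1/0.338 − 1/0.691) = 8.70×10⁻⁸ J.
v = √(2·8.70×10⁻⁸/0.0493) = 1.88×10⁻³ m/s.

1.88×10⁻³ m/s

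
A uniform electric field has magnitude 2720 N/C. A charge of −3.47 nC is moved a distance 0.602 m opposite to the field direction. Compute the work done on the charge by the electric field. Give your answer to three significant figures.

5.68×10⁻⁶ J

The potential change for a displacement 0.602 m opposite to the field direction is ΔV = +Ed = 1640 V.
W_field = −qΔV = 5.68×10⁻⁶ J.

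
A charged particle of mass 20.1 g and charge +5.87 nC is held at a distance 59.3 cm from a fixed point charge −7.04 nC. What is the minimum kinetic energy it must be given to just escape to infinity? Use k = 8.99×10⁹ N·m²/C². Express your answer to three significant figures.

6.26×10⁻⁷ J

To just escape, total mechanical energy must reach zero at infinity: ½mv²_min + U = 0, so ½mv²_min = −U = |kQq|/r.
|U| = |kQq|/r = (8.99×10⁹ N·m²/C²)(7.04×10⁻⁹)(5.87×10⁻⁹)/(0.593) = 6.26×10⁻⁷ J.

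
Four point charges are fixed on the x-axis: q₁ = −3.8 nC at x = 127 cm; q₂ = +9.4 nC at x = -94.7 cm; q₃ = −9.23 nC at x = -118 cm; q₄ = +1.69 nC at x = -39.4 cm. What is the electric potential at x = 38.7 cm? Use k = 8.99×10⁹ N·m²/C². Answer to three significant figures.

The total potential is the scalar sum of each charge's contribution, V = Σ kqᵢ/rᵢ.
Distances from the field point to each charge: r₁ = 0.883 m, r₂ = 1.33 m, r₃ = 1.57 m, r₄ = 0.781 m.
V = k[(-3.80×10⁻⁹)/(0.883) + (9.40×10⁻⁹)/(1.33) + (-9.23×10⁻⁹)/(1.57) + (1.69×10⁻⁹)/(0.781)] = -8.84 V.

-8.84 V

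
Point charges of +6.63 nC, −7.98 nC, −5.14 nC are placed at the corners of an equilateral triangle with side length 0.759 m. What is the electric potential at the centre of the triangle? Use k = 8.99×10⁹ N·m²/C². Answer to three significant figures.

-133 V

Electric potential is a scalar, so the contributions from each charge add algebraically: V = Σ kqᵢ/rᵢ.
The distance from each vertex to the centroid is a/√3 = 0.438 m.
V = k[(6.63×10⁻⁹)/(0.438) + (-7.98×10⁻⁹)/(0.438) + (-5.14×10⁻⁹)/(0.438)] = -133 V.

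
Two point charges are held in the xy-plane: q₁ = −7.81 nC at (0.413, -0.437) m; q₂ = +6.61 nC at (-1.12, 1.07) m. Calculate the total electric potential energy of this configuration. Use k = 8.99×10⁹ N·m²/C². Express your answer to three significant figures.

The work to assemble the configuration equals its total potential energy, U = Σ kqᵢqⱼ/rᵢⱼ over all pairs.
Pair separations: r₁₂ = 2.15 m.
U = (-2.16×10⁻⁷) = -2.16×10⁻⁷ J.

-2.16×10⁻⁷ J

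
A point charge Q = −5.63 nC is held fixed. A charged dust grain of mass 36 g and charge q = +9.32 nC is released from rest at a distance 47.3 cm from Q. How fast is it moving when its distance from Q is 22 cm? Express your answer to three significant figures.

7.98×10⁻³ m/s

Only the electrostatic force acts, so mechanical energy is conserved: ½mv² = U₁ − U₂ = kQq(1/r₁ − 1/r₂).
U₁ − U₂ = (8.99×10⁹ N·m²/C²)(-5.63×10⁻⁹ C)(9.32×10⁻⁹ C)(1/0.473 − 1/0.220) = 1.15×10⁻⁶ J.
v = √(2·1.15×10⁻⁶/0.0360) = 7.98×10⁻³ m/s.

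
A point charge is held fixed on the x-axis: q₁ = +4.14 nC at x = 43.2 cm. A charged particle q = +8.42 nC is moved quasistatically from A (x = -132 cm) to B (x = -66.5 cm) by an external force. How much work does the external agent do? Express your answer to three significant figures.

1.07×10⁻⁷ J

For quasistatic motion the external work equals the change in potential energy: W_ext = qΔV = q(V_B − V_A).
At A: distance to the source charge is 1.75 m; V_A = kq₁/r = 21.2 V.
At B: distance to the source charge is 1.10 m; V_B = kq₁/r = 33.9 V.
ΔV = V_B − V_A = 12.7 V.
W_ext = qΔV = (8.42×10⁻⁹ C)(12.7 V) = 1.07×10⁻⁷ J.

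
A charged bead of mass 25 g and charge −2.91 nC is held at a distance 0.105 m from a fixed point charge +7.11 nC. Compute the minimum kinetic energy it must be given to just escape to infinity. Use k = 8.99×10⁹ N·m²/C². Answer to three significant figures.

To just escape, total mechanical energy must reach zero at infinity: ½mv²_min + U = 0, so ½mv²_min = −U = |kQq|/r.
|U| = |kQq|/r = (8.99×10⁹ N·m²/C²)(7.11×10⁻⁹)(2.91×10⁻⁹)/(0.105) = 1.77×10⁻⁶ J.

1.77×10⁻⁶ J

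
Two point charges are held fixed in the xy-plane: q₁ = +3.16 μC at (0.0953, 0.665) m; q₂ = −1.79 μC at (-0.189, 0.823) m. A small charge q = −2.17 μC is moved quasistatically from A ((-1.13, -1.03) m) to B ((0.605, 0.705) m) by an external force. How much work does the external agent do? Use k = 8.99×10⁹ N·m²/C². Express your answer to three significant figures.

-0.0644 J

For quasistatic motion the external work equals the change in potential energy: W_ext = qΔV = q(V_B − V_A).
At A: distances to the source charges are 2.09 m, 2.08 m; V_A = Σ kqᵢ/rᵢ = 5840 V.
At B: distances to the source charges are 0.511 m, 0.803 m; V_B = Σ kqᵢ/rᵢ = 3.55×10⁴ V.
ΔV = V_B − V_A = 2.97×10⁴ V.
W_ext = qΔV = (-2.17×10⁻⁶ C)(2.97×10⁴ V) = -0.0644 J.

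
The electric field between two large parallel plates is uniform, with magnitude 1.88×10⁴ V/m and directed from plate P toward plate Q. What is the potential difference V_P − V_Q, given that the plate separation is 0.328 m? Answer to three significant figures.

In a uniform field, potential decreases in the direction of E: ΔV = −E·d for a displacement d parallel to E.
Going from Q to P is a displacement of 0.328 m opposite to the field, so V_P − V_Q = +Ed = 6170 V.

6170 V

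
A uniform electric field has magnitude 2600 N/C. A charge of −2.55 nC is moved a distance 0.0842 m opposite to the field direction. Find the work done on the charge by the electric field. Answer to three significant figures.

5.58×10⁻⁷ J

The potential change for a displacement 0.0842 m opposite to the field direction is ΔV = +Ed = 219 V.
W_field = −qΔV = 5.58×10⁻⁷ J.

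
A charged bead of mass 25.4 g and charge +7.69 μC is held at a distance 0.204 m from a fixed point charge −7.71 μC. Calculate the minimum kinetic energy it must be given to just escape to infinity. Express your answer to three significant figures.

2.61 J

To just escape, total mechanical energy must reach zero at infinity: ½mv²_min + U = 0, so ½mv²_min = −U = |kQq|/r.
|U| = |kQq|/r = (8.99×10⁹ N·m²/C²)(7.71×10⁻⁶)(7.69×10⁻⁶)/(0.204) = 2.61 J.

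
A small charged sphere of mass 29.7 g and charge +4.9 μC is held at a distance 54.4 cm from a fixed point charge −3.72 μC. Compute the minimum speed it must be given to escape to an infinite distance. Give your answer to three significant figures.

To just escape, total mechanical energy must reach zero at infinity: ½mv²_min + U = 0, so ½mv²_min = −U = |kQq|/r.
|U| = |kQq|/r = (8.99×10⁹ N·m²/C²)(3.72×10⁻⁶)(4.90×10⁻⁶)/(0.544) = 0.301 J.
v_min = √(2|U|/m) = √(2·0.301/0.0297) = 4.50 m/s.

4.50 m/s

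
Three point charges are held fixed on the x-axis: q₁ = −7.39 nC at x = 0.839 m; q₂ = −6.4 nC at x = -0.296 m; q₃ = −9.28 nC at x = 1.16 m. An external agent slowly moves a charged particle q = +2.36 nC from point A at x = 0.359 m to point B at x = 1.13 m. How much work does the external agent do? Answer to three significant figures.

For quasistatic motion the external work equals the change in potential energy: W_ext = qΔV = q(V_B − V_A).
At A: distances to the source charges are 0.480 m, 0.655 m, 0.801 m; V_A = Σ kqᵢ/rᵢ = -330 V.
At B: distances to the source charges are 0.291 m, 1.43 m, 0.0300 m; V_B = Σ kqᵢ/rᵢ = -3050 V.
ΔV = V_B − V_A = -2720 V.
W_ext = qΔV = (2.36×10⁻⁹ C)(-2720 V) = -6.42×10⁻⁶ J.

-6.42×10⁻⁶ J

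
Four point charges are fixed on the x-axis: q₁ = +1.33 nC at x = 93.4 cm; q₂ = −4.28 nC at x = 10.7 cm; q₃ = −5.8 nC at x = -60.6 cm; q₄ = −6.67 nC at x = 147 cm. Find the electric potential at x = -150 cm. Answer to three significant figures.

Electric potential is a scalar, so the contributions from each charge add algebraically: V = Σ kqᵢ/rᵢ.
Distances from the field point to each charge: r₁ = 2.43 m, r₂ = 1.61 m, r₃ = 0.894 m, r₄ = 2.97 m.
V = k[(1.33×10⁻⁹)/(2.43) + (-4.28×10⁻⁹)/(1.61) + (-5.80×10⁻⁹)/(0.894) + (-6.67×10⁻⁹)/(2.97)] = -97.5 V.

-97.5 V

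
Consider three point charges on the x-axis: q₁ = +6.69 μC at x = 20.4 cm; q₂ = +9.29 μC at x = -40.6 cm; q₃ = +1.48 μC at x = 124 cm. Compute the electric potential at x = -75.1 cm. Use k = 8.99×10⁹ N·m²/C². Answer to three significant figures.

Electric potential is a scalar, so the contributions from each charge add algebraically: V = Σ kqᵢ/rᵢ.
Distances from the field point to each charge: r₁ = 0.955 m, r₂ = 0.345 m, r₃ = 1.99 m.
V = k[(6.69×10⁻⁶)/(0.955) + (9.29×10⁻⁶)/(0.345) + (1.48×10⁻⁶)/(1.99)] = 3.12×10⁵ V.

3.12×10⁵ V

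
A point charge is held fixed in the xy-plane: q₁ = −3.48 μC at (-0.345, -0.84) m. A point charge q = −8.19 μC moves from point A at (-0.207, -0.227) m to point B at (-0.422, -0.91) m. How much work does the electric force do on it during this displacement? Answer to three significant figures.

-2.05 J

The work done by the electric force is W_field = −ΔU = −q(V_B − V_A) = q(V_A − V_B).
At A: distance to the source charge is 0.628 m; V_A = kq₁/r = -4.98×10⁴ V.
At B: distance to the source charge is 0.104 m; V_B = kq₁/r = -3.01×10⁵ V.
ΔV = V_B − V_A = -2.51×10⁵ V.
W_field = −qΔV = −(-8.19×10⁻⁶ C)(-2.51×10⁵ V) = -2.05 J.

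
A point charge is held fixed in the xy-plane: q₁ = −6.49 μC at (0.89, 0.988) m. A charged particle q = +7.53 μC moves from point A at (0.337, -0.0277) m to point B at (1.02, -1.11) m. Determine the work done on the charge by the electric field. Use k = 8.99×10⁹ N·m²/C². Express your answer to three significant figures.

The work done by the electric force is W_field = −ΔU = −q(V_B − V_A) = q(V_A − V_B).
At A: distance to the source charge is 1.16 m; V_A = kq₁/r = -5.05×10⁴ V.
At B: distance to the source charge is 2.10 m; V_B = kq₁/r = -2.78×10⁴ V.
ΔV = V_B − V_A = 2.27×10⁴ V.
W_field = −qΔV = −(7.53×10⁻⁶ C)(2.27×10⁴ V) = -0.171 J.

-0.171 J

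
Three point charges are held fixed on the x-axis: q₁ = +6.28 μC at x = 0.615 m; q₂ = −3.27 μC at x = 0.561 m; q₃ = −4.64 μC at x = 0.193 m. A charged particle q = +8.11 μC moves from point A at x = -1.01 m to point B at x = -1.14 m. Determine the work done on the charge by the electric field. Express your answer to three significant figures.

The work done by the electric force is W_field = −ΔU = −q(V_B − V_A) = q(V_A − V_B).
At A: distances to the source charges are 1.62 m, 1.57 m, 1.20 m; V_A = Σ kqᵢ/rᵢ = -1.86×10⁴ V.
At B: distances to the source charges are 1.75 m, 1.70 m, 1.33 m; V_B = Σ kqᵢ/rᵢ = -1.64×10⁴ V.
ΔV = V_B − V_A = 2240 V.
W_field = −qΔV = −(8.11×10⁻⁶ C)(2240 V) = -0.0182 J.

-0.0182 J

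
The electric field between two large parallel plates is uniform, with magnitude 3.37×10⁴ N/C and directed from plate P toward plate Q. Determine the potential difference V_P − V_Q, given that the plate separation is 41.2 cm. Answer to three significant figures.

1.39×10⁴ V

In a uniform field, potential decreases in the direction of E: ΔV = −E·d for a displacement d parallel to E.
Going from Q to P is a displacement of 41.2 cm opposite to the field, so V_P − V_Q = +Ed = 1.39×10⁴ V.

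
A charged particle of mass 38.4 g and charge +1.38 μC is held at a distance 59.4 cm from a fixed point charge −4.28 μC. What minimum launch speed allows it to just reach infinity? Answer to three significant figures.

2.16 m/s

To just escape, total mechanical energy must reach zero at infinity: ½mv²_min + U = 0, so ½mv²_min = −U = |kQq|/r.
|U| = |kQq|/r = (8.99×10⁹ N·m²/C²)(4.28×10⁻⁶)(1.38×10⁻⁶)/(0.594) = 0.0894 J.
v_min = √(2|U|/m) = √(2·0.0894/0.0384) = 2.16 m/s.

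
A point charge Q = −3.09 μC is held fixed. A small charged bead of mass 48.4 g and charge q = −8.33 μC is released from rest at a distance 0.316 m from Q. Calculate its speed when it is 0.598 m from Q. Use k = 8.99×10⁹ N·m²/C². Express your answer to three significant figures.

3.78 m/s

Only the electrostatic force acts, so mechanical energy is conserved: ½mv² = U₁ − U₂ = kQq(1/r₁ − 1/r₂).
U₁ − U₂ = (8.99×10⁹ N·m²/C²)(-3.09×10⁻⁶ C)(-8.33×10⁻⁶ C)(1/0.316 − 1/0.598) = 0.345 J.
v = √(2·0.345/0.0484) = 3.78 m/s.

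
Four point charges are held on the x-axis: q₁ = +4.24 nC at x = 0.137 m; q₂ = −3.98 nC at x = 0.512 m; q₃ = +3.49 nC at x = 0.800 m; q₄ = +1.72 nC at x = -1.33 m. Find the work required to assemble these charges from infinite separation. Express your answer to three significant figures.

-6.01×10⁻⁷ J

The assembly work is the sum of pairwise potential energies, U = Σ_{i<j} kqᵢqⱼ/rᵢⱼ.
Pair separations: r₁₂ = 0.375 m, r₁₃ = 0.663 m, r₁₄ = 1.47 m, r₂₃ = 0.288 m, r₂₄ = 1.84 m, r₃₄ = 2.13 m.
Summing all 6 pair terms gives U = -6.01×10⁻⁷ J.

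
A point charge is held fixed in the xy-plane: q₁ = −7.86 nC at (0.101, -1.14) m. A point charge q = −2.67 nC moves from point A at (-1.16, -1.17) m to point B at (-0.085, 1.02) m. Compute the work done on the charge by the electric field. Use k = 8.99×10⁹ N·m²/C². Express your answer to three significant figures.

6.26×10⁻⁸ J

The work done by the electric force is W_field = −ΔU = −q(V_B − V_A) = q(V_A − V_B).
At A: distance to the source charge is 1.26 m; V_A = kq₁/r = -56.0 V.
At B: distance to the source charge is 2.17 m; V_B = kq₁/r = -32.6 V.
ΔV = V_B − V_A = 23.4 V.
W_field = −qΔV = −(-2.67×10⁻⁹ C)(23.4 V) = 6.26×10⁻⁸ J.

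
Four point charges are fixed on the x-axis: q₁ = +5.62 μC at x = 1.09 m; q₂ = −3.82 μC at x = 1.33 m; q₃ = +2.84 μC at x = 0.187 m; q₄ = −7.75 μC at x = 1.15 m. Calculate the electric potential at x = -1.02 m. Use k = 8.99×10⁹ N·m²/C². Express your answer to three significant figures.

Electric potential is a scalar, so the contributions from each charge add algebraically: V = Σ kqᵢ/rᵢ.
Distances from the field point to each charge: r₁ = 2.11 m, r₂ = 2.35 m, r₃ = 1.21 m, r₄ = 2.17 m.
V = k[(5.62×10⁻⁶)/(2.11) + (-3.82×10⁻⁶)/(2.35) + (2.84×10⁻⁶)/(1.21) + (-7.75×10⁻⁶)/(2.17)] = -1620 V.

-1620 V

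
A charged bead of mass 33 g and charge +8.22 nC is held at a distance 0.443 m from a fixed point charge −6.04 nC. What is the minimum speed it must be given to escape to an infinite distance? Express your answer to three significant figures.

To just escape, total mechanical energy must reach zero at infinity: ½mv²_min + U = 0, so ½mv²_min = −U = |kQq|/r.
|U| = |kQq|/r = (8.99×10⁹ N·m²/C²)(6.04×10⁻⁹)(8.22×10⁻⁹)/(0.443) = 1.01×10⁻⁶ J.
v_min = √(2|U|/m) = √(2·1.01×10⁻⁶/0.0330) = 7.81×10⁻³ m/s.

7.81×10⁻³ m/s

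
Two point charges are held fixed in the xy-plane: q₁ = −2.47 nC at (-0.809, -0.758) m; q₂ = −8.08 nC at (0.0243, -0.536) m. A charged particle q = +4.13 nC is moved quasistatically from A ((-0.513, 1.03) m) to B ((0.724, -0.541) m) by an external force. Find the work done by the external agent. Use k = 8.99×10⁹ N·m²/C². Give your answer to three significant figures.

-2.56×10⁻⁷ J

For quasistatic motion the external work equals the change in potential energy: W_ext = qΔV = q(V_B − V_A).
At A: distances to the source charges are 1.81 m, 1.66 m; V_A = Σ kqᵢ/rᵢ = -56.1 V.
At B: distances to the source charges are 1.55 m, 0.700 m; V_B = Σ kqᵢ/rᵢ = -118 V.
ΔV = V_B − V_A = -62.0 V.
W_ext = qΔV = (4.13×10⁻⁹ C)(-62.0 V) = -2.56×10⁻⁷ J.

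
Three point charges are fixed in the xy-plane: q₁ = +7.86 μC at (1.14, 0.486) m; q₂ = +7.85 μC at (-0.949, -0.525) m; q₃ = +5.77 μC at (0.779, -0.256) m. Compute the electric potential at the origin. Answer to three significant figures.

The total potential is the scalar sum of each charge's contribution, V = Σ kqᵢ/rᵢ.
Distances from the field point to each charge: r₁ = 1.24 m, r₂ = 1.08 m, r₃ = 0.820 m.
V = k[(7.86×10⁻⁶)/(1.24) + (7.85×10⁻⁶)/(1.08) + (5.77×10⁻⁶)/(0.820)] = 1.85×10⁵ V.

1.85×10⁵ V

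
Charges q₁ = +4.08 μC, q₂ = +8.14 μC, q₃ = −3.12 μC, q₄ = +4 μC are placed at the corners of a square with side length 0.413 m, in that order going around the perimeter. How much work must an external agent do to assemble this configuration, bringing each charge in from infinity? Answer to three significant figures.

The work to assemble the configuration equals its total potential energy, U = Σ kqᵢqⱼ/rᵢⱼ over all pairs.
The four side pairs have separation 0.413 m and the two diagonal pairs 0.584 m.
Summing all 6 pair terms gives U = 0.559 J.

0.559 J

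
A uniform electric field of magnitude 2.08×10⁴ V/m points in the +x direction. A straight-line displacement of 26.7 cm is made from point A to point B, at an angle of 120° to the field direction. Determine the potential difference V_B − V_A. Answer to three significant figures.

Only the component of displacement along E changes the potential: ΔV = −E·d·cosθ.
ΔV = −(2.08×10⁴ V/m)(0.267 m)cos120° = 2780 V.

2780 V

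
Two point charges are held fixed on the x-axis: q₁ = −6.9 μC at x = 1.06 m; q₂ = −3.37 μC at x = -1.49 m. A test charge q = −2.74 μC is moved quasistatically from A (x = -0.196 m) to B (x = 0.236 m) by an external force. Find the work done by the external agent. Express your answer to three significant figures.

For quasistatic motion the external work equals the change in potential energy: W_ext = qΔV = q(V_B − V_A).
At A: distances to the source charges are 1.26 m, 1.29 m; V_A = Σ kqᵢ/rᵢ = -7.28×10⁴ V.
At B: distances to the source charges are 0.824 m, 1.73 m; V_B = Σ kqᵢ/rᵢ = -9.28×10⁴ V.
ΔV = V_B − V_A = -2.00×10⁴ V.
W_ext = qΔV = (-2.74×10⁻⁶ C)(-2.00×10⁴ V) = 0.0549 J.

0.0549 J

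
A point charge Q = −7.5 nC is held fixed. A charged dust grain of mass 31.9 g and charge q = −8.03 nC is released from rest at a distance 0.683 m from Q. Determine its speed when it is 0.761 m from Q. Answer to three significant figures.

Only the electrostatic force acts, so mechanical energy is conserved: ½mv² = U₁ − U₂ = kQq(1/r₁ − 1/r₂).
U₁ − U₂ = (8.99×10⁹ N·m²/C²)(-7.50×10⁻⁹ C)(-8.03×10⁻⁹ C)(1/0.683 − 1/0.761) = 8.13×10⁻⁸ J.
v = √(2·8.13×10⁻⁸/0.0319) = 2.26×10⁻³ m/s.

2.26×10⁻³ m/s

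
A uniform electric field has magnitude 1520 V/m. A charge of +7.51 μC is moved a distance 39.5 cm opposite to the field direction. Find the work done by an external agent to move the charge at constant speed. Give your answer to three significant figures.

4.51×10⁻³ J

The potential change for a displacement 39.5 cm opposite to the field direction is ΔV = +Ed = 600 V.
W_ext = qΔV = 4.51×10⁻³ J.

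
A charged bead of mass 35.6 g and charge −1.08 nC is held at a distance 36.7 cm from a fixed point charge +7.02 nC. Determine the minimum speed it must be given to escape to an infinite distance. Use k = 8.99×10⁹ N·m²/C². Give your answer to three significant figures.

3.23×10⁻³ m/s

To just escape, total mechanical energy must reach zero at infinity: ½mv²_min + U = 0, so ½mv²_min = −U = |kQq|/r.
|U| = |kQq|/r = (8.99×10⁹ N·m²/C²)(7.02×10⁻⁹)(1.08×10⁻⁹)/(0.367) = 1.86×10⁻⁷ J.
v_min = √(2|U|/m) = √(2·1.86×10⁻⁷/0.0356) = 3.23×10⁻³ m/s.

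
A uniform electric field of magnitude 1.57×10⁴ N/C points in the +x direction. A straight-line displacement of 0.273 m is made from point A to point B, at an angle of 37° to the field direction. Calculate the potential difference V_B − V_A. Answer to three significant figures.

Only the component of displacement along E changes the potential: ΔV = −E·d·cosθ.
ΔV = −(1.57×10⁴ V/m)(0.273 m)cos37° = -3420 V.

-3420 V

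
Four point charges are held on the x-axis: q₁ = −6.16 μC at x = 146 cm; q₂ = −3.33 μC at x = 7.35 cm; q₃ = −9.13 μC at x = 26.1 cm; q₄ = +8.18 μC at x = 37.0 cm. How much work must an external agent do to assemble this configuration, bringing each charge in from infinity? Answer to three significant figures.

-5.39 J

The work to assemble the configuration equals its total potential energy, U = Σ kqᵢqⱼ/rᵢⱼ over all pairs.
Pair separations: r₁₂ = 1.39 m, r₁₃ = 1.20 m, r₁₄ = 1.09 m, r₂₃ = 0.188 m, r₂₄ = 0.296 m, r₃₄ = 0.109 m.
Summing all 6 pair terms gives U = -5.39 J.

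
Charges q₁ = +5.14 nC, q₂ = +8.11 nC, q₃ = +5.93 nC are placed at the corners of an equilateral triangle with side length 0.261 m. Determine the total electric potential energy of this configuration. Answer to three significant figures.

4.14×10⁻⁶ J

The work to assemble the configuration equals its total potential energy, U = Σ kqᵢqⱼ/rᵢⱼ over all pairs.
All three pair separations equal the side length, 0.261 m.
U = (1.44×10⁻⁶) + (1.05×10⁻⁶) + (1.66×10⁻⁶) = 4.14×10⁻⁶ J.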